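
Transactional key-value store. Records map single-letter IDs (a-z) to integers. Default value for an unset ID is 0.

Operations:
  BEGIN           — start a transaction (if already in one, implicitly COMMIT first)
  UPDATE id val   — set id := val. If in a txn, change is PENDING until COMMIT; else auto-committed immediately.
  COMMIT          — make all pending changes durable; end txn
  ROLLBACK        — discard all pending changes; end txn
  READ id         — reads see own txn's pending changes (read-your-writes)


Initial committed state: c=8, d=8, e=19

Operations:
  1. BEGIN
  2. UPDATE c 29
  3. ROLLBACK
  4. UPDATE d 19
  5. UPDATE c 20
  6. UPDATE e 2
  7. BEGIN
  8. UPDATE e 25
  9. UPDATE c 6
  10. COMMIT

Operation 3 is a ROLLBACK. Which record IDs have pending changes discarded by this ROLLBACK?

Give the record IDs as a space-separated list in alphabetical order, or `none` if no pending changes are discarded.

Answer: c

Derivation:
Initial committed: {c=8, d=8, e=19}
Op 1: BEGIN: in_txn=True, pending={}
Op 2: UPDATE c=29 (pending; pending now {c=29})
Op 3: ROLLBACK: discarded pending ['c']; in_txn=False
Op 4: UPDATE d=19 (auto-commit; committed d=19)
Op 5: UPDATE c=20 (auto-commit; committed c=20)
Op 6: UPDATE e=2 (auto-commit; committed e=2)
Op 7: BEGIN: in_txn=True, pending={}
Op 8: UPDATE e=25 (pending; pending now {e=25})
Op 9: UPDATE c=6 (pending; pending now {c=6, e=25})
Op 10: COMMIT: merged ['c', 'e'] into committed; committed now {c=6, d=19, e=25}
ROLLBACK at op 3 discards: ['c']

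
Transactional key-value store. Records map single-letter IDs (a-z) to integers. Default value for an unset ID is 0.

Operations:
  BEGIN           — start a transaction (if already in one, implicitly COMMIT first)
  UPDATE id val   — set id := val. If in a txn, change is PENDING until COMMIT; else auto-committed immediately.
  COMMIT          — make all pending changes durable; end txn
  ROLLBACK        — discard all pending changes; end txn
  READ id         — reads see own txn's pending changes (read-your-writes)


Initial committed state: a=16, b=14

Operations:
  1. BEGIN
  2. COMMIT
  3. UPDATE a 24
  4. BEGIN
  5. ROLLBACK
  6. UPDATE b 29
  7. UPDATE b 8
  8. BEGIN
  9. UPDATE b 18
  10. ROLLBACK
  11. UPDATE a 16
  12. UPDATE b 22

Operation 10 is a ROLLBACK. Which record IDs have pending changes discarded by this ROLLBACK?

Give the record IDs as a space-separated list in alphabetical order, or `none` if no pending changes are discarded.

Initial committed: {a=16, b=14}
Op 1: BEGIN: in_txn=True, pending={}
Op 2: COMMIT: merged [] into committed; committed now {a=16, b=14}
Op 3: UPDATE a=24 (auto-commit; committed a=24)
Op 4: BEGIN: in_txn=True, pending={}
Op 5: ROLLBACK: discarded pending []; in_txn=False
Op 6: UPDATE b=29 (auto-commit; committed b=29)
Op 7: UPDATE b=8 (auto-commit; committed b=8)
Op 8: BEGIN: in_txn=True, pending={}
Op 9: UPDATE b=18 (pending; pending now {b=18})
Op 10: ROLLBACK: discarded pending ['b']; in_txn=False
Op 11: UPDATE a=16 (auto-commit; committed a=16)
Op 12: UPDATE b=22 (auto-commit; committed b=22)
ROLLBACK at op 10 discards: ['b']

Answer: b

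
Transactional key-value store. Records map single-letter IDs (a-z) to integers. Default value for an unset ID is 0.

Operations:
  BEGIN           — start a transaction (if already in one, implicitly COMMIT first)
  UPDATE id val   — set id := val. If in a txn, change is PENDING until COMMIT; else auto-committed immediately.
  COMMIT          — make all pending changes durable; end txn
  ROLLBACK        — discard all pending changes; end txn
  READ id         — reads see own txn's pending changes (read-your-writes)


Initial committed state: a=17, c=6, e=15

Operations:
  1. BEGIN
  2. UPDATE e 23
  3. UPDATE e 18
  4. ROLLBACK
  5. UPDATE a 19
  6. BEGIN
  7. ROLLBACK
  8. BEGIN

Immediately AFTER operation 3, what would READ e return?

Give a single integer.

Answer: 18

Derivation:
Initial committed: {a=17, c=6, e=15}
Op 1: BEGIN: in_txn=True, pending={}
Op 2: UPDATE e=23 (pending; pending now {e=23})
Op 3: UPDATE e=18 (pending; pending now {e=18})
After op 3: visible(e) = 18 (pending={e=18}, committed={a=17, c=6, e=15})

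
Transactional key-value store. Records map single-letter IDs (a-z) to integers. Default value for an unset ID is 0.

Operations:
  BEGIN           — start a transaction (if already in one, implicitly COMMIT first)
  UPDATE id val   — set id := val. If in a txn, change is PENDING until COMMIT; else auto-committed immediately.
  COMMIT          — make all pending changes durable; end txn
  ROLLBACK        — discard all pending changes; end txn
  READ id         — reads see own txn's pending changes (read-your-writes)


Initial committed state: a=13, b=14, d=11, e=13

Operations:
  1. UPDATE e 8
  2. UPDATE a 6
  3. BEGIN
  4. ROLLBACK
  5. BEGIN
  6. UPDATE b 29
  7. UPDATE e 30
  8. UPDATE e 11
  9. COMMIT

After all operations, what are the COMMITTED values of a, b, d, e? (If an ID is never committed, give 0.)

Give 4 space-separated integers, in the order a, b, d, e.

Answer: 6 29 11 11

Derivation:
Initial committed: {a=13, b=14, d=11, e=13}
Op 1: UPDATE e=8 (auto-commit; committed e=8)
Op 2: UPDATE a=6 (auto-commit; committed a=6)
Op 3: BEGIN: in_txn=True, pending={}
Op 4: ROLLBACK: discarded pending []; in_txn=False
Op 5: BEGIN: in_txn=True, pending={}
Op 6: UPDATE b=29 (pending; pending now {b=29})
Op 7: UPDATE e=30 (pending; pending now {b=29, e=30})
Op 8: UPDATE e=11 (pending; pending now {b=29, e=11})
Op 9: COMMIT: merged ['b', 'e'] into committed; committed now {a=6, b=29, d=11, e=11}
Final committed: {a=6, b=29, d=11, e=11}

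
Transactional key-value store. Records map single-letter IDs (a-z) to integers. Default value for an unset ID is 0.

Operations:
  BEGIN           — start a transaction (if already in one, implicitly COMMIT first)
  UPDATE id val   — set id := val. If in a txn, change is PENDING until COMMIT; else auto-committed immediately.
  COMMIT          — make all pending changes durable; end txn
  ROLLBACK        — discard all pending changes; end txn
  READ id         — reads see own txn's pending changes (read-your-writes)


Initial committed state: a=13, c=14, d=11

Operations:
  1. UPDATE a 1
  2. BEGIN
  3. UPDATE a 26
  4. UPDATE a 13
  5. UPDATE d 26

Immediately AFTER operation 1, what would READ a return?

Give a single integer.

Answer: 1

Derivation:
Initial committed: {a=13, c=14, d=11}
Op 1: UPDATE a=1 (auto-commit; committed a=1)
After op 1: visible(a) = 1 (pending={}, committed={a=1, c=14, d=11})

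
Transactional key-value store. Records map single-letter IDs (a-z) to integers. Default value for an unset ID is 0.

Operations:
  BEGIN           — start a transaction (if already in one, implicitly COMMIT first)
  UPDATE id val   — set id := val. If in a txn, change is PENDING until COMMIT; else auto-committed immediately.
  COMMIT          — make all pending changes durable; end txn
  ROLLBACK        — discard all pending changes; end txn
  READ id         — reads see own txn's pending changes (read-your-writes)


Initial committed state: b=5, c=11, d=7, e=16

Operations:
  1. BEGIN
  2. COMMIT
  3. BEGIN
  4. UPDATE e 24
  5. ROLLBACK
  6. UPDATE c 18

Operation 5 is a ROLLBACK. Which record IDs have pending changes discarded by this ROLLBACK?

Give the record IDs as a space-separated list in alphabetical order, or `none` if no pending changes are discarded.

Initial committed: {b=5, c=11, d=7, e=16}
Op 1: BEGIN: in_txn=True, pending={}
Op 2: COMMIT: merged [] into committed; committed now {b=5, c=11, d=7, e=16}
Op 3: BEGIN: in_txn=True, pending={}
Op 4: UPDATE e=24 (pending; pending now {e=24})
Op 5: ROLLBACK: discarded pending ['e']; in_txn=False
Op 6: UPDATE c=18 (auto-commit; committed c=18)
ROLLBACK at op 5 discards: ['e']

Answer: e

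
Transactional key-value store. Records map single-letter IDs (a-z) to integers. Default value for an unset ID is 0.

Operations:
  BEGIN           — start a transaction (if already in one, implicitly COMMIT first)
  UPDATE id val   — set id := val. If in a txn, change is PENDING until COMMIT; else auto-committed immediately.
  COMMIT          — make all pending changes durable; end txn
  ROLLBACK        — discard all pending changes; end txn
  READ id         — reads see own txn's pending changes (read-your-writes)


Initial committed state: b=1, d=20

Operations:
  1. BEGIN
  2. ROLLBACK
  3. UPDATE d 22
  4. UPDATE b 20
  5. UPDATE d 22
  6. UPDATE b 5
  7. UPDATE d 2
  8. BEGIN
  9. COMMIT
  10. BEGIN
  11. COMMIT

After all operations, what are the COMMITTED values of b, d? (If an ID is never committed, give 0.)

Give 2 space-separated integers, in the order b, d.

Answer: 5 2

Derivation:
Initial committed: {b=1, d=20}
Op 1: BEGIN: in_txn=True, pending={}
Op 2: ROLLBACK: discarded pending []; in_txn=False
Op 3: UPDATE d=22 (auto-commit; committed d=22)
Op 4: UPDATE b=20 (auto-commit; committed b=20)
Op 5: UPDATE d=22 (auto-commit; committed d=22)
Op 6: UPDATE b=5 (auto-commit; committed b=5)
Op 7: UPDATE d=2 (auto-commit; committed d=2)
Op 8: BEGIN: in_txn=True, pending={}
Op 9: COMMIT: merged [] into committed; committed now {b=5, d=2}
Op 10: BEGIN: in_txn=True, pending={}
Op 11: COMMIT: merged [] into committed; committed now {b=5, d=2}
Final committed: {b=5, d=2}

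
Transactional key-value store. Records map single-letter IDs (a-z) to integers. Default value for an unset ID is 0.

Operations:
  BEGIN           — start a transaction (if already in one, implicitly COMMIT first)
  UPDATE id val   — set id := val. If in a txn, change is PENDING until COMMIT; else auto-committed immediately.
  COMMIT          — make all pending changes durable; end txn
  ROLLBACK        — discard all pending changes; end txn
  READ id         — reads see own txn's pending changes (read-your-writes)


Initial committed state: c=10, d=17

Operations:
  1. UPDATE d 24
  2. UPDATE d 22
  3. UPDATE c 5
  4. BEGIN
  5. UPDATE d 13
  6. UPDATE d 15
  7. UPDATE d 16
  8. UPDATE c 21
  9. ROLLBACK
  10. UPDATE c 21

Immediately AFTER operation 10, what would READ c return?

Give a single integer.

Initial committed: {c=10, d=17}
Op 1: UPDATE d=24 (auto-commit; committed d=24)
Op 2: UPDATE d=22 (auto-commit; committed d=22)
Op 3: UPDATE c=5 (auto-commit; committed c=5)
Op 4: BEGIN: in_txn=True, pending={}
Op 5: UPDATE d=13 (pending; pending now {d=13})
Op 6: UPDATE d=15 (pending; pending now {d=15})
Op 7: UPDATE d=16 (pending; pending now {d=16})
Op 8: UPDATE c=21 (pending; pending now {c=21, d=16})
Op 9: ROLLBACK: discarded pending ['c', 'd']; in_txn=False
Op 10: UPDATE c=21 (auto-commit; committed c=21)
After op 10: visible(c) = 21 (pending={}, committed={c=21, d=22})

Answer: 21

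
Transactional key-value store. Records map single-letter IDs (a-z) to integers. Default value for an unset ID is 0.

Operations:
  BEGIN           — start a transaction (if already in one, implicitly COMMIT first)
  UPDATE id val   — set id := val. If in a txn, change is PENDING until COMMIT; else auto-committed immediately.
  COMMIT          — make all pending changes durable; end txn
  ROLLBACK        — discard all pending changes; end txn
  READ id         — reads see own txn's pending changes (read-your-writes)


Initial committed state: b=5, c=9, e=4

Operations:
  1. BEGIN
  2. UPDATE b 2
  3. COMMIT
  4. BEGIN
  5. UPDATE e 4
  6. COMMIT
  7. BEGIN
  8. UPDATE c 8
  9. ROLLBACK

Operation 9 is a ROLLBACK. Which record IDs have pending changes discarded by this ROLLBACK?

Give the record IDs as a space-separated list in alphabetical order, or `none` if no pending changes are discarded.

Initial committed: {b=5, c=9, e=4}
Op 1: BEGIN: in_txn=True, pending={}
Op 2: UPDATE b=2 (pending; pending now {b=2})
Op 3: COMMIT: merged ['b'] into committed; committed now {b=2, c=9, e=4}
Op 4: BEGIN: in_txn=True, pending={}
Op 5: UPDATE e=4 (pending; pending now {e=4})
Op 6: COMMIT: merged ['e'] into committed; committed now {b=2, c=9, e=4}
Op 7: BEGIN: in_txn=True, pending={}
Op 8: UPDATE c=8 (pending; pending now {c=8})
Op 9: ROLLBACK: discarded pending ['c']; in_txn=False
ROLLBACK at op 9 discards: ['c']

Answer: c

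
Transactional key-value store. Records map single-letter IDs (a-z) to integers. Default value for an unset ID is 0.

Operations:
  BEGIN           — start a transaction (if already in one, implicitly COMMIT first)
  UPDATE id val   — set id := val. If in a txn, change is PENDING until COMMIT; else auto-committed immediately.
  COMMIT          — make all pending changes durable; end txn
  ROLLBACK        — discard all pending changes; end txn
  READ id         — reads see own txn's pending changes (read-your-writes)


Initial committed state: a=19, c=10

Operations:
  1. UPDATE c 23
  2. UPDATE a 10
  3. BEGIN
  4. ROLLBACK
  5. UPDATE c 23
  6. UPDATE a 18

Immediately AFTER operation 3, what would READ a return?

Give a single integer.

Initial committed: {a=19, c=10}
Op 1: UPDATE c=23 (auto-commit; committed c=23)
Op 2: UPDATE a=10 (auto-commit; committed a=10)
Op 3: BEGIN: in_txn=True, pending={}
After op 3: visible(a) = 10 (pending={}, committed={a=10, c=23})

Answer: 10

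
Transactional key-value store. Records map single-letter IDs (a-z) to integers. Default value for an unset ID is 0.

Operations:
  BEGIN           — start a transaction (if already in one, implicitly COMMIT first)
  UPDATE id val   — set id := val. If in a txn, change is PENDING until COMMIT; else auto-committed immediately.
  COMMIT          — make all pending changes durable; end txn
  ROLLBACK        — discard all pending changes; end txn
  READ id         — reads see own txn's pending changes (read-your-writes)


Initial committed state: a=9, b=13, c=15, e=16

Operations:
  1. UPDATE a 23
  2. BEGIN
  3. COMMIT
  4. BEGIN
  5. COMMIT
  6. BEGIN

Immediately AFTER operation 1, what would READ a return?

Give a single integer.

Answer: 23

Derivation:
Initial committed: {a=9, b=13, c=15, e=16}
Op 1: UPDATE a=23 (auto-commit; committed a=23)
After op 1: visible(a) = 23 (pending={}, committed={a=23, b=13, c=15, e=16})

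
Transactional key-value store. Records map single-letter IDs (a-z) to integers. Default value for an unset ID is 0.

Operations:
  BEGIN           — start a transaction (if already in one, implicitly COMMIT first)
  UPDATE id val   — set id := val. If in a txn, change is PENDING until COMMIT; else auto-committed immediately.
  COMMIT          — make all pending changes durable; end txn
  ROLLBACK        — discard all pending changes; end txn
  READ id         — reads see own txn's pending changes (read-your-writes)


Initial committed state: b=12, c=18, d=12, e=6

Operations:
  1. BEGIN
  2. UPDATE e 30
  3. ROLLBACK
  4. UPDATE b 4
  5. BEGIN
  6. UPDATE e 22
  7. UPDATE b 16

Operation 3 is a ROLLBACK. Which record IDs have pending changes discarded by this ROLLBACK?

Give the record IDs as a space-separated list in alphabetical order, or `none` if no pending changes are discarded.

Initial committed: {b=12, c=18, d=12, e=6}
Op 1: BEGIN: in_txn=True, pending={}
Op 2: UPDATE e=30 (pending; pending now {e=30})
Op 3: ROLLBACK: discarded pending ['e']; in_txn=False
Op 4: UPDATE b=4 (auto-commit; committed b=4)
Op 5: BEGIN: in_txn=True, pending={}
Op 6: UPDATE e=22 (pending; pending now {e=22})
Op 7: UPDATE b=16 (pending; pending now {b=16, e=22})
ROLLBACK at op 3 discards: ['e']

Answer: e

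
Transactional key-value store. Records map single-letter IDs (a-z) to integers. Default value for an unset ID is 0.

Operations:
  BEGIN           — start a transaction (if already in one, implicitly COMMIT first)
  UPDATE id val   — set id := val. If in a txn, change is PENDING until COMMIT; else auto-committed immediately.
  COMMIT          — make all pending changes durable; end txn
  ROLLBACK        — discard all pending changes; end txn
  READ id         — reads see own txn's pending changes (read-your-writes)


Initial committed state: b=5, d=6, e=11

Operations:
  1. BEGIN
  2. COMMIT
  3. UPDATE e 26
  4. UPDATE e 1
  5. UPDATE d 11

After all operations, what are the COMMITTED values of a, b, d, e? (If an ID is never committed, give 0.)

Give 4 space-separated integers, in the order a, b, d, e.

Answer: 0 5 11 1

Derivation:
Initial committed: {b=5, d=6, e=11}
Op 1: BEGIN: in_txn=True, pending={}
Op 2: COMMIT: merged [] into committed; committed now {b=5, d=6, e=11}
Op 3: UPDATE e=26 (auto-commit; committed e=26)
Op 4: UPDATE e=1 (auto-commit; committed e=1)
Op 5: UPDATE d=11 (auto-commit; committed d=11)
Final committed: {b=5, d=11, e=1}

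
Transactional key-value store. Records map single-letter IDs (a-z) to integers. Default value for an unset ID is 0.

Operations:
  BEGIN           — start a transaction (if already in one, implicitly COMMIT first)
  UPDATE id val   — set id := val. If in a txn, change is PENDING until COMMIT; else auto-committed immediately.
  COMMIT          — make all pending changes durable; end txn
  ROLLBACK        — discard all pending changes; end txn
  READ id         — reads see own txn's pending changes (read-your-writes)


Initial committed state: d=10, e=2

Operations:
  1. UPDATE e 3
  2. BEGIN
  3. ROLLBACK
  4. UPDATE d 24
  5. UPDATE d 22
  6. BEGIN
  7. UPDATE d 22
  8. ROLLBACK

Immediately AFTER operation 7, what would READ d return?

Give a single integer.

Initial committed: {d=10, e=2}
Op 1: UPDATE e=3 (auto-commit; committed e=3)
Op 2: BEGIN: in_txn=True, pending={}
Op 3: ROLLBACK: discarded pending []; in_txn=False
Op 4: UPDATE d=24 (auto-commit; committed d=24)
Op 5: UPDATE d=22 (auto-commit; committed d=22)
Op 6: BEGIN: in_txn=True, pending={}
Op 7: UPDATE d=22 (pending; pending now {d=22})
After op 7: visible(d) = 22 (pending={d=22}, committed={d=22, e=3})

Answer: 22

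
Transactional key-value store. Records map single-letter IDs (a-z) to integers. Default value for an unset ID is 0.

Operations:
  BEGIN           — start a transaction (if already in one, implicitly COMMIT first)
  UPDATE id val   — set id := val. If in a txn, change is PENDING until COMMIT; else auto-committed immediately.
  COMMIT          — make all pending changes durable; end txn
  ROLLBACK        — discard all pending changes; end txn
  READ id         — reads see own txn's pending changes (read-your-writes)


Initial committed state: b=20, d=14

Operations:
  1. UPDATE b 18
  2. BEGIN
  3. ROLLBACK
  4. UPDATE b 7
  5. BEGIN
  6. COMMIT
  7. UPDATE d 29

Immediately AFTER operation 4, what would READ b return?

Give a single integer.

Answer: 7

Derivation:
Initial committed: {b=20, d=14}
Op 1: UPDATE b=18 (auto-commit; committed b=18)
Op 2: BEGIN: in_txn=True, pending={}
Op 3: ROLLBACK: discarded pending []; in_txn=False
Op 4: UPDATE b=7 (auto-commit; committed b=7)
After op 4: visible(b) = 7 (pending={}, committed={b=7, d=14})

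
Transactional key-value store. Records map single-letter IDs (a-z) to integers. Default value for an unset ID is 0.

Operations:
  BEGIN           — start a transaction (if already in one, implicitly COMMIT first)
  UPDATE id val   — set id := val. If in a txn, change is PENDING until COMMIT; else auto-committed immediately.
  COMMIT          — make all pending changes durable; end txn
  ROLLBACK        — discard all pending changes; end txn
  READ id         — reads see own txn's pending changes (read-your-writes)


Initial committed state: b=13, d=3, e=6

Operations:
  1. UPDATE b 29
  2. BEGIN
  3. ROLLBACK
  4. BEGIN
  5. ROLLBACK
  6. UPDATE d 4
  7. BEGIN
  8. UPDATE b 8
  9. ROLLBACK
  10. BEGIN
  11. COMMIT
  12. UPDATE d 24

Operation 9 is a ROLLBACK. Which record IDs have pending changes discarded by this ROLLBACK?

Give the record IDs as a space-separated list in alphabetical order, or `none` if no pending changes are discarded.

Initial committed: {b=13, d=3, e=6}
Op 1: UPDATE b=29 (auto-commit; committed b=29)
Op 2: BEGIN: in_txn=True, pending={}
Op 3: ROLLBACK: discarded pending []; in_txn=False
Op 4: BEGIN: in_txn=True, pending={}
Op 5: ROLLBACK: discarded pending []; in_txn=False
Op 6: UPDATE d=4 (auto-commit; committed d=4)
Op 7: BEGIN: in_txn=True, pending={}
Op 8: UPDATE b=8 (pending; pending now {b=8})
Op 9: ROLLBACK: discarded pending ['b']; in_txn=False
Op 10: BEGIN: in_txn=True, pending={}
Op 11: COMMIT: merged [] into committed; committed now {b=29, d=4, e=6}
Op 12: UPDATE d=24 (auto-commit; committed d=24)
ROLLBACK at op 9 discards: ['b']

Answer: b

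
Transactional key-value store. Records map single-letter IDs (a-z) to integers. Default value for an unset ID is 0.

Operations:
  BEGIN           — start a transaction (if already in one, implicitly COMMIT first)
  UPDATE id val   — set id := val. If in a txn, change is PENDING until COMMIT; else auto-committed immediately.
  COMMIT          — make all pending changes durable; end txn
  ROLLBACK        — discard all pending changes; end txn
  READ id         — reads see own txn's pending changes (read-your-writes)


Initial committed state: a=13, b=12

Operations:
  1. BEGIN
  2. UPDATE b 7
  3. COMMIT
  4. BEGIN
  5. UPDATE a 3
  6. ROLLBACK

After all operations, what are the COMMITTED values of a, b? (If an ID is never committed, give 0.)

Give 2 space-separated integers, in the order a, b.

Answer: 13 7

Derivation:
Initial committed: {a=13, b=12}
Op 1: BEGIN: in_txn=True, pending={}
Op 2: UPDATE b=7 (pending; pending now {b=7})
Op 3: COMMIT: merged ['b'] into committed; committed now {a=13, b=7}
Op 4: BEGIN: in_txn=True, pending={}
Op 5: UPDATE a=3 (pending; pending now {a=3})
Op 6: ROLLBACK: discarded pending ['a']; in_txn=False
Final committed: {a=13, b=7}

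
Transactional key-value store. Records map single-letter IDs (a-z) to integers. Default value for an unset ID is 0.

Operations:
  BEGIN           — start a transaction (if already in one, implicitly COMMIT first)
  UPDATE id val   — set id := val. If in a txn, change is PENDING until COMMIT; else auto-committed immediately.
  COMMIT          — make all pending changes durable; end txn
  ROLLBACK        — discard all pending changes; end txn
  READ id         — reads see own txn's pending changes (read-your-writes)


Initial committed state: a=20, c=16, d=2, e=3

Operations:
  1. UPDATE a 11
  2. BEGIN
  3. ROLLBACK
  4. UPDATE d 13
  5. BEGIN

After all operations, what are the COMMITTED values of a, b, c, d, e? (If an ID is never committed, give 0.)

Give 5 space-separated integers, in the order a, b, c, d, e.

Answer: 11 0 16 13 3

Derivation:
Initial committed: {a=20, c=16, d=2, e=3}
Op 1: UPDATE a=11 (auto-commit; committed a=11)
Op 2: BEGIN: in_txn=True, pending={}
Op 3: ROLLBACK: discarded pending []; in_txn=False
Op 4: UPDATE d=13 (auto-commit; committed d=13)
Op 5: BEGIN: in_txn=True, pending={}
Final committed: {a=11, c=16, d=13, e=3}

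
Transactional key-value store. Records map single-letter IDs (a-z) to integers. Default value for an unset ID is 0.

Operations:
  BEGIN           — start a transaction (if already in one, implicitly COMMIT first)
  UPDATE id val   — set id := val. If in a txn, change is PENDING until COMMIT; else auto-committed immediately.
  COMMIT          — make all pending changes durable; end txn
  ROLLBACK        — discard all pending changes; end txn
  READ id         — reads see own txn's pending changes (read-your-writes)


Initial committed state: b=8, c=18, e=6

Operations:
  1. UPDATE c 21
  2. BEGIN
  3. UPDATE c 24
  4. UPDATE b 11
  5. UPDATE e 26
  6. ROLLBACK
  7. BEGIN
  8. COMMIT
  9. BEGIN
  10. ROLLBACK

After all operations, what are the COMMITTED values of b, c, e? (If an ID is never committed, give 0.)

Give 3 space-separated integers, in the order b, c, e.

Answer: 8 21 6

Derivation:
Initial committed: {b=8, c=18, e=6}
Op 1: UPDATE c=21 (auto-commit; committed c=21)
Op 2: BEGIN: in_txn=True, pending={}
Op 3: UPDATE c=24 (pending; pending now {c=24})
Op 4: UPDATE b=11 (pending; pending now {b=11, c=24})
Op 5: UPDATE e=26 (pending; pending now {b=11, c=24, e=26})
Op 6: ROLLBACK: discarded pending ['b', 'c', 'e']; in_txn=False
Op 7: BEGIN: in_txn=True, pending={}
Op 8: COMMIT: merged [] into committed; committed now {b=8, c=21, e=6}
Op 9: BEGIN: in_txn=True, pending={}
Op 10: ROLLBACK: discarded pending []; in_txn=False
Final committed: {b=8, c=21, e=6}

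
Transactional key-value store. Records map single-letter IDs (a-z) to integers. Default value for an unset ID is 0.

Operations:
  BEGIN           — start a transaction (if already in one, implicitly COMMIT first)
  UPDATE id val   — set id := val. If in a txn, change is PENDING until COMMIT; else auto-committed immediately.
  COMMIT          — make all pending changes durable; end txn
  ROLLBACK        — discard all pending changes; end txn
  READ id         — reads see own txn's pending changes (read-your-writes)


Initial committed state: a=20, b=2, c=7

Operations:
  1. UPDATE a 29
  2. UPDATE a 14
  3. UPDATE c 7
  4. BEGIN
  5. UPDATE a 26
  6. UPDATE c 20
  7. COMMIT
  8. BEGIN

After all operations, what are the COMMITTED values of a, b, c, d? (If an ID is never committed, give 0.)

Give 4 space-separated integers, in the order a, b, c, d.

Answer: 26 2 20 0

Derivation:
Initial committed: {a=20, b=2, c=7}
Op 1: UPDATE a=29 (auto-commit; committed a=29)
Op 2: UPDATE a=14 (auto-commit; committed a=14)
Op 3: UPDATE c=7 (auto-commit; committed c=7)
Op 4: BEGIN: in_txn=True, pending={}
Op 5: UPDATE a=26 (pending; pending now {a=26})
Op 6: UPDATE c=20 (pending; pending now {a=26, c=20})
Op 7: COMMIT: merged ['a', 'c'] into committed; committed now {a=26, b=2, c=20}
Op 8: BEGIN: in_txn=True, pending={}
Final committed: {a=26, b=2, c=20}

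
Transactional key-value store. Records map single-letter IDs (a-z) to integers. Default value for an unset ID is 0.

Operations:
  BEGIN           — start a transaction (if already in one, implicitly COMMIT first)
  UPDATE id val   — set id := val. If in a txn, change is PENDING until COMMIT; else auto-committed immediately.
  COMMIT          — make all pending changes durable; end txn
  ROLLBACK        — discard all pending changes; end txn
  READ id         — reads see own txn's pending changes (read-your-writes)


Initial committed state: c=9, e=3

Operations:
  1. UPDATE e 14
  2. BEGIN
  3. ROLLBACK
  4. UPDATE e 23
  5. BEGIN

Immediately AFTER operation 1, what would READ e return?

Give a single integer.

Initial committed: {c=9, e=3}
Op 1: UPDATE e=14 (auto-commit; committed e=14)
After op 1: visible(e) = 14 (pending={}, committed={c=9, e=14})

Answer: 14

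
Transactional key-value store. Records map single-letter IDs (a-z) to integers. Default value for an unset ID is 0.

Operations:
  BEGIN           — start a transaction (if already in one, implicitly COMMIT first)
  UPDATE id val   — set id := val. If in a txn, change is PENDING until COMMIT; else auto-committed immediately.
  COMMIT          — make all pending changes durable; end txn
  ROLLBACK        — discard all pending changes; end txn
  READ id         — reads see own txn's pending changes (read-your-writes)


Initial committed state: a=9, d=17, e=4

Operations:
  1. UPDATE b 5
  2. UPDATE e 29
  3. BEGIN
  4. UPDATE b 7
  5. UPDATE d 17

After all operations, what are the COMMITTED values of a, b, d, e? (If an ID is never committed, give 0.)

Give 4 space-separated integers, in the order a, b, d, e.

Initial committed: {a=9, d=17, e=4}
Op 1: UPDATE b=5 (auto-commit; committed b=5)
Op 2: UPDATE e=29 (auto-commit; committed e=29)
Op 3: BEGIN: in_txn=True, pending={}
Op 4: UPDATE b=7 (pending; pending now {b=7})
Op 5: UPDATE d=17 (pending; pending now {b=7, d=17})
Final committed: {a=9, b=5, d=17, e=29}

Answer: 9 5 17 29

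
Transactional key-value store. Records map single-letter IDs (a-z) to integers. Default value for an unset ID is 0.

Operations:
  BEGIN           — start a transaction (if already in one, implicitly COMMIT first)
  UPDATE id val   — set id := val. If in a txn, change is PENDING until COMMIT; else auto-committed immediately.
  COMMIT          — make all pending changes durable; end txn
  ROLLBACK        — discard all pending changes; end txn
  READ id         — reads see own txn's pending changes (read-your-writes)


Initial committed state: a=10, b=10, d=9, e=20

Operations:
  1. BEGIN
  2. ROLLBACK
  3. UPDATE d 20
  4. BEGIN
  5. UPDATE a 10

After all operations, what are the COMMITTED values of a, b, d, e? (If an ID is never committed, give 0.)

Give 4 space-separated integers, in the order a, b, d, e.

Initial committed: {a=10, b=10, d=9, e=20}
Op 1: BEGIN: in_txn=True, pending={}
Op 2: ROLLBACK: discarded pending []; in_txn=False
Op 3: UPDATE d=20 (auto-commit; committed d=20)
Op 4: BEGIN: in_txn=True, pending={}
Op 5: UPDATE a=10 (pending; pending now {a=10})
Final committed: {a=10, b=10, d=20, e=20}

Answer: 10 10 20 20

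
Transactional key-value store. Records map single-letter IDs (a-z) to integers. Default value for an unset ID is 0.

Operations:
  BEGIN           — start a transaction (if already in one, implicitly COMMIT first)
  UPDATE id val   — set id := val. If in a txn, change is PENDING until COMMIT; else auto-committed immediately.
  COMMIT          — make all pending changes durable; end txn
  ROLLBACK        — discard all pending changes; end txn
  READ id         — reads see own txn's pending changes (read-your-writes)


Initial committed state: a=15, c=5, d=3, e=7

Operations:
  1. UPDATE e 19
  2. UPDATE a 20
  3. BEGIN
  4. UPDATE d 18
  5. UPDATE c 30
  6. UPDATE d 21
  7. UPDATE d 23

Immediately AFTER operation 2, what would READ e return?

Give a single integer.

Initial committed: {a=15, c=5, d=3, e=7}
Op 1: UPDATE e=19 (auto-commit; committed e=19)
Op 2: UPDATE a=20 (auto-commit; committed a=20)
After op 2: visible(e) = 19 (pending={}, committed={a=20, c=5, d=3, e=19})

Answer: 19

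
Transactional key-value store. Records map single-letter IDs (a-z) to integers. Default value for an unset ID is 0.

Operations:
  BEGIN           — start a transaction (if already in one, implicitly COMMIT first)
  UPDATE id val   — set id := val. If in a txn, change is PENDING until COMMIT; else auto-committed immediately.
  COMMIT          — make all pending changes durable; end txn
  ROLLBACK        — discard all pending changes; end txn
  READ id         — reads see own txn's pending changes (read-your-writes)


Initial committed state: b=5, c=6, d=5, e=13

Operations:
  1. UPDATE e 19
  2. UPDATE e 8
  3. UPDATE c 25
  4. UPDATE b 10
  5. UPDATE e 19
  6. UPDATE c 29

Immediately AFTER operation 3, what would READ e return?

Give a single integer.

Answer: 8

Derivation:
Initial committed: {b=5, c=6, d=5, e=13}
Op 1: UPDATE e=19 (auto-commit; committed e=19)
Op 2: UPDATE e=8 (auto-commit; committed e=8)
Op 3: UPDATE c=25 (auto-commit; committed c=25)
After op 3: visible(e) = 8 (pending={}, committed={b=5, c=25, d=5, e=8})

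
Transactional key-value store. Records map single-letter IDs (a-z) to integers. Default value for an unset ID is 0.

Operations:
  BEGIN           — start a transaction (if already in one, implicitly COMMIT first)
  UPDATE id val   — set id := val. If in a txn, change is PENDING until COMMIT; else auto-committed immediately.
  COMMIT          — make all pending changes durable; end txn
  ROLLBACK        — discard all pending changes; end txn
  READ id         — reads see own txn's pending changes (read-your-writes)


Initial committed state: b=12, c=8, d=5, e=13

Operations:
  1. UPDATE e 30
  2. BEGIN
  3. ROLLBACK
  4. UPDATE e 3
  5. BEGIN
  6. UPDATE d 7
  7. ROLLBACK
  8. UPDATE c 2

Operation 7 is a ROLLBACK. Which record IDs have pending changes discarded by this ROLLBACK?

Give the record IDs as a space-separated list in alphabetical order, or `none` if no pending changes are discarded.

Initial committed: {b=12, c=8, d=5, e=13}
Op 1: UPDATE e=30 (auto-commit; committed e=30)
Op 2: BEGIN: in_txn=True, pending={}
Op 3: ROLLBACK: discarded pending []; in_txn=False
Op 4: UPDATE e=3 (auto-commit; committed e=3)
Op 5: BEGIN: in_txn=True, pending={}
Op 6: UPDATE d=7 (pending; pending now {d=7})
Op 7: ROLLBACK: discarded pending ['d']; in_txn=False
Op 8: UPDATE c=2 (auto-commit; committed c=2)
ROLLBACK at op 7 discards: ['d']

Answer: d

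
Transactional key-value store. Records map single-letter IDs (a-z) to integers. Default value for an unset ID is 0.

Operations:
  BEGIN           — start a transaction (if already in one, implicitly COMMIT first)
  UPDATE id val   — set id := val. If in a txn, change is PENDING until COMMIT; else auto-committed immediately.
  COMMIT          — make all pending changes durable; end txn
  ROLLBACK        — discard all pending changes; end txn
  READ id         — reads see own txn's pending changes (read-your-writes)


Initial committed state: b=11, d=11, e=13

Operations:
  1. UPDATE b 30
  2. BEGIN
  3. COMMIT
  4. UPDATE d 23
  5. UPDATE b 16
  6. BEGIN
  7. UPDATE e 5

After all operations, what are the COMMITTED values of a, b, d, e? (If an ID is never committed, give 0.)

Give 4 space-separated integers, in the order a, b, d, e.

Answer: 0 16 23 13

Derivation:
Initial committed: {b=11, d=11, e=13}
Op 1: UPDATE b=30 (auto-commit; committed b=30)
Op 2: BEGIN: in_txn=True, pending={}
Op 3: COMMIT: merged [] into committed; committed now {b=30, d=11, e=13}
Op 4: UPDATE d=23 (auto-commit; committed d=23)
Op 5: UPDATE b=16 (auto-commit; committed b=16)
Op 6: BEGIN: in_txn=True, pending={}
Op 7: UPDATE e=5 (pending; pending now {e=5})
Final committed: {b=16, d=23, e=13}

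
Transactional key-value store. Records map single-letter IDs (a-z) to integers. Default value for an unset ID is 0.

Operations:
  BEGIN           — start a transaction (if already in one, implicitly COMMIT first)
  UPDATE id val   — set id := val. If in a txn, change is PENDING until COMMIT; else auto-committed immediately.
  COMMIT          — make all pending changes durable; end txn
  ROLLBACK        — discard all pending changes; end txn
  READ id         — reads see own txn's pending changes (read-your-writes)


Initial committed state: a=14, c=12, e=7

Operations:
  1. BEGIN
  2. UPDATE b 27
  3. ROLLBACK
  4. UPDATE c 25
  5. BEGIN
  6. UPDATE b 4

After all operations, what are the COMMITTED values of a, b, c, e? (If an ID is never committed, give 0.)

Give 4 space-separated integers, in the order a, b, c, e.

Answer: 14 0 25 7

Derivation:
Initial committed: {a=14, c=12, e=7}
Op 1: BEGIN: in_txn=True, pending={}
Op 2: UPDATE b=27 (pending; pending now {b=27})
Op 3: ROLLBACK: discarded pending ['b']; in_txn=False
Op 4: UPDATE c=25 (auto-commit; committed c=25)
Op 5: BEGIN: in_txn=True, pending={}
Op 6: UPDATE b=4 (pending; pending now {b=4})
Final committed: {a=14, c=25, e=7}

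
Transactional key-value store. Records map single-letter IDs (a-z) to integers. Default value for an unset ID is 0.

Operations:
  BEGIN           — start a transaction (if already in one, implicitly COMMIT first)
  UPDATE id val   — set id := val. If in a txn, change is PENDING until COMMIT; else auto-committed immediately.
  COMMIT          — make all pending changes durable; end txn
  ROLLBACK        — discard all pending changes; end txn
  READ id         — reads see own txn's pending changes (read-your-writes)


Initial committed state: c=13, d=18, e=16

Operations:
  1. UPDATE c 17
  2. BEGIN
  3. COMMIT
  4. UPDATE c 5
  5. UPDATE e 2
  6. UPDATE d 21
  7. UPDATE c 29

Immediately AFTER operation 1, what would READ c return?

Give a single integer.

Answer: 17

Derivation:
Initial committed: {c=13, d=18, e=16}
Op 1: UPDATE c=17 (auto-commit; committed c=17)
After op 1: visible(c) = 17 (pending={}, committed={c=17, d=18, e=16})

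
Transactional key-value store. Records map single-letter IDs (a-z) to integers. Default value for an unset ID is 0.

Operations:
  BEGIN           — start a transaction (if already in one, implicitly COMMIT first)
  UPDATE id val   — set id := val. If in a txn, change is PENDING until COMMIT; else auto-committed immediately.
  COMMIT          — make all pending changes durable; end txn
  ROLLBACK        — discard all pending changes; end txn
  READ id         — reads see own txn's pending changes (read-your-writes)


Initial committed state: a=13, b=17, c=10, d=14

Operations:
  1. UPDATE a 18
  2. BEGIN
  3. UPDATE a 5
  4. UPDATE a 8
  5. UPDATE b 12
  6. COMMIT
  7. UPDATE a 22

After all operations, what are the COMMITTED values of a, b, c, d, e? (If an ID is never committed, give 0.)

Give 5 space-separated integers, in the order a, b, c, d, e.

Answer: 22 12 10 14 0

Derivation:
Initial committed: {a=13, b=17, c=10, d=14}
Op 1: UPDATE a=18 (auto-commit; committed a=18)
Op 2: BEGIN: in_txn=True, pending={}
Op 3: UPDATE a=5 (pending; pending now {a=5})
Op 4: UPDATE a=8 (pending; pending now {a=8})
Op 5: UPDATE b=12 (pending; pending now {a=8, b=12})
Op 6: COMMIT: merged ['a', 'b'] into committed; committed now {a=8, b=12, c=10, d=14}
Op 7: UPDATE a=22 (auto-commit; committed a=22)
Final committed: {a=22, b=12, c=10, d=14}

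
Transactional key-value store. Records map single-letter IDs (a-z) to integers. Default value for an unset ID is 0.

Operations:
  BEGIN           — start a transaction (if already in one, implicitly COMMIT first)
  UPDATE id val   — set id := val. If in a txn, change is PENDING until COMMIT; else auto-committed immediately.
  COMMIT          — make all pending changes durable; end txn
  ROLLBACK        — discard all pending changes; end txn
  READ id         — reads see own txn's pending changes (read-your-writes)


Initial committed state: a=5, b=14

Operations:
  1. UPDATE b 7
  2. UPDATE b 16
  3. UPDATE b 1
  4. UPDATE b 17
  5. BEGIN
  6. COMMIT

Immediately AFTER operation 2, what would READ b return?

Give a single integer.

Answer: 16

Derivation:
Initial committed: {a=5, b=14}
Op 1: UPDATE b=7 (auto-commit; committed b=7)
Op 2: UPDATE b=16 (auto-commit; committed b=16)
After op 2: visible(b) = 16 (pending={}, committed={a=5, b=16})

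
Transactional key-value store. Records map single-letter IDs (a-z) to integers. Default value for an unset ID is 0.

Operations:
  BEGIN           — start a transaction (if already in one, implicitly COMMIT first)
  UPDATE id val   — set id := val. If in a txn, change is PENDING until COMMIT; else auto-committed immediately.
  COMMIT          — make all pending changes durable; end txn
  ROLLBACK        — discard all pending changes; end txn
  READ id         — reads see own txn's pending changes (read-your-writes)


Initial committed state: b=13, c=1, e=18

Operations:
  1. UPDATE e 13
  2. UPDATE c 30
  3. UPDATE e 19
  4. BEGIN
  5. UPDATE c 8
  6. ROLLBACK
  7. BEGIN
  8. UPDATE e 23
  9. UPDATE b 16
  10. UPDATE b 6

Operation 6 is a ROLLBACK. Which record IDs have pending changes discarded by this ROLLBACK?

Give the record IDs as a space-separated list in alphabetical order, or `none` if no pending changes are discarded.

Initial committed: {b=13, c=1, e=18}
Op 1: UPDATE e=13 (auto-commit; committed e=13)
Op 2: UPDATE c=30 (auto-commit; committed c=30)
Op 3: UPDATE e=19 (auto-commit; committed e=19)
Op 4: BEGIN: in_txn=True, pending={}
Op 5: UPDATE c=8 (pending; pending now {c=8})
Op 6: ROLLBACK: discarded pending ['c']; in_txn=False
Op 7: BEGIN: in_txn=True, pending={}
Op 8: UPDATE e=23 (pending; pending now {e=23})
Op 9: UPDATE b=16 (pending; pending now {b=16, e=23})
Op 10: UPDATE b=6 (pending; pending now {b=6, e=23})
ROLLBACK at op 6 discards: ['c']

Answer: c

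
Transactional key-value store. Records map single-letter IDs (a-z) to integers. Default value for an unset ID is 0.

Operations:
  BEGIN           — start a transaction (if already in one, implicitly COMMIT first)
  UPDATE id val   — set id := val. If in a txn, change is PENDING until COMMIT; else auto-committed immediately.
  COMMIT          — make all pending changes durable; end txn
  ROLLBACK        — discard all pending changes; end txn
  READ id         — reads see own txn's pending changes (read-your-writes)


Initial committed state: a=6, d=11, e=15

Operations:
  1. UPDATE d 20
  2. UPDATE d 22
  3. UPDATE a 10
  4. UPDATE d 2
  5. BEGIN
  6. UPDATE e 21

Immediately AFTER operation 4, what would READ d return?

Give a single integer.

Initial committed: {a=6, d=11, e=15}
Op 1: UPDATE d=20 (auto-commit; committed d=20)
Op 2: UPDATE d=22 (auto-commit; committed d=22)
Op 3: UPDATE a=10 (auto-commit; committed a=10)
Op 4: UPDATE d=2 (auto-commit; committed d=2)
After op 4: visible(d) = 2 (pending={}, committed={a=10, d=2, e=15})

Answer: 2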